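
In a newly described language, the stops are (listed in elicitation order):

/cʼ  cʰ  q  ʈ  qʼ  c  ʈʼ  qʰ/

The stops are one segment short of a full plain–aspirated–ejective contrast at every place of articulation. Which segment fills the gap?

/ʈʰ/

Plain: /ʈ/ (retroflex), /c/ (palatal), /q/ (uvular).
Aspirated: /cʰ/ (palatal), /qʰ/ (uvular).
Ejective: /ʈʼ/ (retroflex), /cʼ/ (palatal), /qʼ/ (uvular).
The retroflex row has no aspirated member, so the gap is the aspirated retroflex stop /ʈʰ/.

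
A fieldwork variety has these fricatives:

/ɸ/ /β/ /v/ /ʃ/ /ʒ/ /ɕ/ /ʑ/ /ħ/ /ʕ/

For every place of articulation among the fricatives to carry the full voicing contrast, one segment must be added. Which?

/f/

Voiceless: /ɸ/ (bilabial), /ʃ/ (postalveolar), /ɕ/ (alveolo-palatal), /ħ/ (pharyngeal).
Voiced: /β/ (bilabial), /v/ (labiodental), /ʒ/ (postalveolar), /ʑ/ (alveolo-palatal), /ʕ/ (pharyngeal).
The labiodental row has no voiceless member, so the gap is the voiceless labiodental fricative /f/.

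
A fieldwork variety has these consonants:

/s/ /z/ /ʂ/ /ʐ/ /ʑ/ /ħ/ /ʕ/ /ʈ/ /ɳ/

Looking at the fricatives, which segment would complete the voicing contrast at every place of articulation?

place of articulation  voiceless  voiced  
alveolar          s         z       
retroflex         ʂ         ʐ       
alveolo-palatal   —         ʑ       
pharyngeal        ħ         ʕ       
The alveolo-palatal row has no voiceless member, so the gap is the voiceless alveolo-palatal fricative /ɕ/.

/ɕ/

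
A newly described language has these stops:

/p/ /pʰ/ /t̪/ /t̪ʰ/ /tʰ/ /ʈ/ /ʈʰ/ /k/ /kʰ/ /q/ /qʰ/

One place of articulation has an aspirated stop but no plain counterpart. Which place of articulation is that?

alveolar

place of articulation  plain     aspirated
bilabial          p         pʰ      
dental            t̪        t̪ʰ     
alveolar          —         tʰ      
retroflex         ʈ         ʈʰ      
velar             k         kʰ      
uvular            q         qʰ      
Every place of articulation has a plain member except alveolar, where /t/ would be expected.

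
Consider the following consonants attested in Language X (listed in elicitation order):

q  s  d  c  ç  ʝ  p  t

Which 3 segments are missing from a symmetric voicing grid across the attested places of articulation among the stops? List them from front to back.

/b/, /ɟ/, /ɢ/

bilabial: voiceless /p/, voiced —.
alveolar: voiceless /t/, voiced /d/.
palatal: voiceless /c/, voiced —.
uvular: voiceless /q/, voiced —.
Gaps, from front to back: bilabial lacks voiced (/b/); palatal lacks voiced (/ɟ/); uvular lacks voiced (/ɢ/).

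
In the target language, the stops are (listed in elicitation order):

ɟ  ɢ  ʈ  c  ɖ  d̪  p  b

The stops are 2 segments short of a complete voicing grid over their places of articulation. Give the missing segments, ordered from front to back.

/t̪/, /q/

Voiceless: /p/ (bilabial), /ʈ/ (retroflex), /c/ (palatal).
Voiced: /b/ (bilabial), /d̪/ (dental), /ɖ/ (retroflex), /ɟ/ (palatal), /ɢ/ (uvular).
Gaps, from front to back: dental lacks voiceless (/t̪/); uvular lacks voiceless (/q/).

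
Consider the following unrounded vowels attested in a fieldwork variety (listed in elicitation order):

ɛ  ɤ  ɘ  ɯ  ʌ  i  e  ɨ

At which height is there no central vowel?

low-mid

height            front     central   back    
high              i         ɨ         ɯ       
high-mid          e         ɘ         ɤ       
low-mid           ɛ         —         ʌ       
Every height has a central member except low-mid, where /ɜ/ would be expected.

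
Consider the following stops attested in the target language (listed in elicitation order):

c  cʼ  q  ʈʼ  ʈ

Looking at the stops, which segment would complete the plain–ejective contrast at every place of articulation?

Plain: /ʈ/ (retroflex), /c/ (palatal), /q/ (uvular).
Ejective: /ʈʼ/ (retroflex), /cʼ/ (palatal).
The uvular row has no ejective member, so the gap is the ejective uvular stop /qʼ/.

/qʼ/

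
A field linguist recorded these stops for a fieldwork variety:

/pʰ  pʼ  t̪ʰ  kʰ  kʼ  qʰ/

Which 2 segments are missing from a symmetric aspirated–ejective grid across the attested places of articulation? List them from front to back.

place of articulation  aspirated  ejective
bilabial          pʰ        pʼ      
dental            t̪ʰ       —       
velar             kʰ        kʼ      
uvular            qʰ        —       
Gaps, from front to back: dental lacks ejective (/t̪ʼ/); uvular lacks ejective (/qʼ/).

/t̪ʼ/, /qʼ/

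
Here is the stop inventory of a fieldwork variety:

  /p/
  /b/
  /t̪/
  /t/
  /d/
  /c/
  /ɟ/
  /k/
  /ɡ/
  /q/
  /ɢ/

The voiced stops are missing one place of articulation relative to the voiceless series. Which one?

place of articulation  voiceless  voiced  
bilabial          p         b       
dental            t̪        —       
alveolar          t         d       
palatal           c         ɟ       
velar             k         ɡ       
uvular            q         ɢ       
Every place of articulation has a voiced member except dental, where /d̪/ would be expected.

dental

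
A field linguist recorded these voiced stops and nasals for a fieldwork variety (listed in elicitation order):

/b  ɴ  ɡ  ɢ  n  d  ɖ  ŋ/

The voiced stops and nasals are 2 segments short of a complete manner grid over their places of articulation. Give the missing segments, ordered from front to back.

Oral stop: /b/ (bilabial), /d/ (alveolar), /ɖ/ (retroflex), /ɡ/ (velar), /ɢ/ (uvular).
Nasal: /n/ (alveolar), /ŋ/ (velar), /ɴ/ (uvular).
Gaps, from front to back: bilabial lacks nasal (/m/); retroflex lacks nasal (/ɳ/).

/m/, /ɳ/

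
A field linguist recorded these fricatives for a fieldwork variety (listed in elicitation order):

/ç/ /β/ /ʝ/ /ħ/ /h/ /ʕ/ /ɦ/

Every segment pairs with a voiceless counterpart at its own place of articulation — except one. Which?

Palatal: /ç/ ~ /ʝ/
Pharyngeal: /ħ/ ~ /ʕ/
Glottal: /h/ ~ /ɦ/
Bilabial: only /β/ (voiced); no voiceless partner.
So /β/ is the unpaired segment.

/β/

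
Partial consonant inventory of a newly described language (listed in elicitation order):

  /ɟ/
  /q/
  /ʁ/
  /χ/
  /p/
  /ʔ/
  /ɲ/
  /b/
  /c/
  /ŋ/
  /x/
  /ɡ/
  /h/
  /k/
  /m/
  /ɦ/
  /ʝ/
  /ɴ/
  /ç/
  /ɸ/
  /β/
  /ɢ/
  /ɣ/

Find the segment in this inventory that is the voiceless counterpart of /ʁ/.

/χ/

/ʁ/ is a voiced uvular fricative.
The voiceless counterpart is a voiceless uvular fricative — in this inventory, /χ/.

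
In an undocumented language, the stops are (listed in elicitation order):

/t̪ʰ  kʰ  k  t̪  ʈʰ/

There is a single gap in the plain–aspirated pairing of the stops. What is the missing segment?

place of articulation  plain     aspirated
dental            t̪        t̪ʰ     
retroflex         —         ʈʰ      
velar             k         kʰ      
The retroflex row has no plain member, so the gap is the plain retroflex stop /ʈ/.

/ʈ/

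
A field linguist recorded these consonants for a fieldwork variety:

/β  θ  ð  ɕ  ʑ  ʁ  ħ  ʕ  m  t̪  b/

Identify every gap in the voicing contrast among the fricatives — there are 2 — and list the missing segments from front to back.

place of articulation  voiceless  voiced  
bilabial          —         β       
dental            θ         ð       
alveolo-palatal   ɕ         ʑ       
uvular            —         ʁ       
pharyngeal        ħ         ʕ       
Gaps, from front to back: bilabial lacks voiceless (/ɸ/); uvular lacks voiceless (/χ/).

/ɸ/, /χ/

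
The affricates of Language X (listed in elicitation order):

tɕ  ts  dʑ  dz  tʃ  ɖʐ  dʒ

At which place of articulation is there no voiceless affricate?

retroflex

Voiceless: /ts/ (alveolar), /tʃ/ (postalveolar), /tɕ/ (alveolo-palatal).
Voiced: /dz/ (alveolar), /dʒ/ (postalveolar), /ɖʐ/ (retroflex), /dʑ/ (alveolo-palatal).
Every place of articulation has a voiceless member except retroflex, where /ʈʂ/ would be expected.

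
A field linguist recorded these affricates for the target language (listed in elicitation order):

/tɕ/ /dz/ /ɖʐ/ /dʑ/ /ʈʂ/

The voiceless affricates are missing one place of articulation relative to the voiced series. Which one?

place of articulation  voiceless  voiced  
alveolar          —         dz      
retroflex         ʈʂ        ɖʐ      
alveolo-palatal   tɕ        dʑ      
Every place of articulation has a voiceless member except alveolar, where /ts/ would be expected.

alveolar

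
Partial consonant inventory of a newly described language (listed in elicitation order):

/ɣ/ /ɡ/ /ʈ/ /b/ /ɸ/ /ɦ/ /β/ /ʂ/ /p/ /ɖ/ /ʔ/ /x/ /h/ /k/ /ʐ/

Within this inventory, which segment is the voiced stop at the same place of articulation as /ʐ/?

/ʐ/ is a voiced retroflex fricative.
The voiced stop at the same place is a voiced retroflex stop — in this inventory, /ɖ/.

/ɖ/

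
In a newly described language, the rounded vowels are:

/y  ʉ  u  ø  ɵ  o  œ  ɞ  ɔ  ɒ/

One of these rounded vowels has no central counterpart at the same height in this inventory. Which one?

High: /y/ ~ /ʉ/ ~ /u/
High-mid: /ø/ ~ /ɵ/ ~ /o/
Low-mid: /œ/ ~ /ɞ/ ~ /ɔ/
Low: only /ɒ/ (back); no central partner.
So /ɒ/ is the unpaired segment.

/ɒ/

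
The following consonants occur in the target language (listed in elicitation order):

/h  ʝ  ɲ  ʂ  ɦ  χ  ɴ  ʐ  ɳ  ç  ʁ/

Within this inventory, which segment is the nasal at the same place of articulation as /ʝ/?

/ɲ/

/ʝ/ is a voiced palatal fricative.
The nasal at the same place is a palatal nasal — in this inventory, /ɲ/.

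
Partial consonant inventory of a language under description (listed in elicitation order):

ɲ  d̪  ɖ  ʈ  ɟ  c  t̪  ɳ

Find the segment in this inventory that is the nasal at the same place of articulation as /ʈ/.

/ʈ/ is a voiceless retroflex stop.
The nasal at the same place is a retroflex nasal — in this inventory, /ɳ/.

/ɳ/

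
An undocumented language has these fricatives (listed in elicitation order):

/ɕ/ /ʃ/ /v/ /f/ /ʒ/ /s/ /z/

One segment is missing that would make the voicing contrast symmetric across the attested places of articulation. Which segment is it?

place of articulation  voiceless  voiced  
labiodental       f         v       
alveolar          s         z       
postalveolar      ʃ         ʒ       
alveolo-palatal   ɕ         —       
The alveolo-palatal row has no voiced member, so the gap is the voiced alveolo-palatal fricative /ʑ/.

/ʑ/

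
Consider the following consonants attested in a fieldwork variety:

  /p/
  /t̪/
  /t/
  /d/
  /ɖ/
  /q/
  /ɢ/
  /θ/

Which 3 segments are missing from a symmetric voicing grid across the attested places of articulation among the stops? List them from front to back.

place of articulation  voiceless  voiced  
bilabial          p         —       
dental            t̪        —       
alveolar          t         d       
retroflex         —         ɖ       
uvular            q         ɢ       
Gaps, from front to back: bilabial lacks voiced (/b/); dental lacks voiced (/d̪/); retroflex lacks voiceless (/ʈ/).

/b/, /d̪/, /ʈ/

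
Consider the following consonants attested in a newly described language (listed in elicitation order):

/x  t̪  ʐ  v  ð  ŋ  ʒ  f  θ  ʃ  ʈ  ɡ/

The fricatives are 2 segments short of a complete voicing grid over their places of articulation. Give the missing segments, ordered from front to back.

place of articulation  voiceless  voiced  
labiodental       f         v       
dental            θ         ð       
postalveolar      ʃ         ʒ       
retroflex         —         ʐ       
velar             x         —       
Gaps, from front to back: retroflex lacks voiceless (/ʂ/); velar lacks voiced (/ɣ/).

/ʂ/, /ɣ/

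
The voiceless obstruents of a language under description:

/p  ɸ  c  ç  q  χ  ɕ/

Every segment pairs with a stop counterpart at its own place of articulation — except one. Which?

Bilabial: /p/ ~ /ɸ/
Palatal: /c/ ~ /ç/
Uvular: /q/ ~ /χ/
Alveolo-palatal: only /ɕ/ (fricative); no stop partner.
So /ɕ/ is the unpaired segment.

/ɕ/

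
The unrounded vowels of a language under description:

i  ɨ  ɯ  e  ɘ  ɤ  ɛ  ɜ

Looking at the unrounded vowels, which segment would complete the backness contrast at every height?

high: front /i/, central /ɨ/, back /ɯ/.
high-mid: front /e/, central /ɘ/, back /ɤ/.
low-mid: front /ɛ/, central /ɜ/, back —.
The low-mid row has no back member, so the gap is the low-mid back unrounded vowel /ʌ/.

/ʌ/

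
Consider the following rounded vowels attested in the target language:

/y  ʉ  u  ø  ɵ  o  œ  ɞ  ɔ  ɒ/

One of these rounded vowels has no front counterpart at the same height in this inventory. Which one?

/ɒ/

High: /y/ ~ /ʉ/ ~ /u/
High-mid: /ø/ ~ /ɵ/ ~ /o/
Low-mid: /œ/ ~ /ɞ/ ~ /ɔ/
Low: only /ɒ/ (back); no front partner.
So /ɒ/ is the unpaired segment.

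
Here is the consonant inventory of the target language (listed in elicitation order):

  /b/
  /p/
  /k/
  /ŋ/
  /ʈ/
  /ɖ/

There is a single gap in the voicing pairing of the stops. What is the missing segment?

/ɡ/

place of articulation  voiceless  voiced  
bilabial          p         b       
retroflex         ʈ         ɖ       
velar             k         —       
The velar row has no voiced member, so the gap is the voiced velar stop /ɡ/.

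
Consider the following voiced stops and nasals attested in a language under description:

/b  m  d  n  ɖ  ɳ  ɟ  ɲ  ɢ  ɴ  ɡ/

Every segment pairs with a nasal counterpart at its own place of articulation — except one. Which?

/ɡ/

Bilabial: /b/ ~ /m/
Alveolar: /d/ ~ /n/
Retroflex: /ɖ/ ~ /ɳ/
Palatal: /ɟ/ ~ /ɲ/
Uvular: /ɢ/ ~ /ɴ/
Velar: only /ɡ/ (oral stop); no nasal partner.
So /ɡ/ is the unpaired segment.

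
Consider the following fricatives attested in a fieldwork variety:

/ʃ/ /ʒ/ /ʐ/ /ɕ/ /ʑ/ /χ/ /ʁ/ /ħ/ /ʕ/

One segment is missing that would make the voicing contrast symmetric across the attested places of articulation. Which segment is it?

/ʂ/

place of articulation  voiceless  voiced  
postalveolar      ʃ         ʒ       
retroflex         —         ʐ       
alveolo-palatal   ɕ         ʑ       
uvular            χ         ʁ       
pharyngeal        ħ         ʕ       
The retroflex row has no voiceless member, so the gap is the voiceless retroflex fricative /ʂ/.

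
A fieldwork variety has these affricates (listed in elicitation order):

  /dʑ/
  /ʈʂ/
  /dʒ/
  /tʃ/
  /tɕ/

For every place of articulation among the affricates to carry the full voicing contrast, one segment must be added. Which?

/ɖʐ/

place of articulation  voiceless  voiced  
postalveolar      tʃ        dʒ      
retroflex         ʈʂ        —       
alveolo-palatal   tɕ        dʑ      
The retroflex row has no voiced member, so the gap is the voiced retroflex affricate /ɖʐ/.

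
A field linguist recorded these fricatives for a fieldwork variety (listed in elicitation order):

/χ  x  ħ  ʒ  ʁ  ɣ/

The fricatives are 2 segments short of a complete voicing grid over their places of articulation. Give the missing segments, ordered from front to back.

/ʃ/, /ʕ/

Voiceless: /x/ (velar), /χ/ (uvular), /ħ/ (pharyngeal).
Voiced: /ʒ/ (postalveolar), /ɣ/ (velar), /ʁ/ (uvular).
Gaps, from front to back: postalveolar lacks voiceless (/ʃ/); pharyngeal lacks voiced (/ʕ/).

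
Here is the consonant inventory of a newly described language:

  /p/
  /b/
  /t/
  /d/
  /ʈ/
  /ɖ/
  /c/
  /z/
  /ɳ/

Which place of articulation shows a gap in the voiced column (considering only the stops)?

bilabial: voiceless /p/, voiced /b/.
alveolar: voiceless /t/, voiced /d/.
retroflex: voiceless /ʈ/, voiced /ɖ/.
palatal: voiceless /c/, voiced —.
Every place of articulation has a voiced member except palatal, where /ɟ/ would be expected.

palatal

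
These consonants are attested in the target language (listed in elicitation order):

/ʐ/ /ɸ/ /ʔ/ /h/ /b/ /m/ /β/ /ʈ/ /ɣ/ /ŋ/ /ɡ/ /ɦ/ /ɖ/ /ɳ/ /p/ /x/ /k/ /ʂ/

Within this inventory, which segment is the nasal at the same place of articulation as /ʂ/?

/ʂ/ is a voiceless retroflex fricative.
The nasal at the same place is a retroflex nasal — in this inventory, /ɳ/.

/ɳ/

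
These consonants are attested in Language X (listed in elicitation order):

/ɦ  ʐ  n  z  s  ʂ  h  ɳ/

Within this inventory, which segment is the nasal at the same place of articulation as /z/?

/z/ is a voiced alveolar fricative.
The nasal at the same place is an alveolar nasal — in this inventory, /n/.

/n/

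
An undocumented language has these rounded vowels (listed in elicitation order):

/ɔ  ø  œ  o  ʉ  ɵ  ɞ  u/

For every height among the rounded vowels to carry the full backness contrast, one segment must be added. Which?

height            front     central   back    
high              —         ʉ         u       
high-mid          ø         ɵ         o       
low-mid           œ         ɞ         ɔ       
The high row has no front member, so the gap is the high front rounded vowel /y/.

/y/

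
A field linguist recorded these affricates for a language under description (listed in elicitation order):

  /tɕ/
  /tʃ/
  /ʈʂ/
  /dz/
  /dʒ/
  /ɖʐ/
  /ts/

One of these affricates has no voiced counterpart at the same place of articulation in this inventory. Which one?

Alveolar: /ts/ ~ /dz/
Postalveolar: /tʃ/ ~ /dʒ/
Retroflex: /ʈʂ/ ~ /ɖʐ/
Alveolo-palatal: only /tɕ/ (voiceless); no voiced partner.
So /tɕ/ is the unpaired segment.

/tɕ/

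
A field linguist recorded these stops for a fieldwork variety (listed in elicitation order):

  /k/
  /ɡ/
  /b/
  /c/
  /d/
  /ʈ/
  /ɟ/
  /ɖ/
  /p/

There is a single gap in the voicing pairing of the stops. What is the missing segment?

bilabial: voiceless /p/, voiced /b/.
alveolar: voiceless —, voiced /d/.
retroflex: voiceless /ʈ/, voiced /ɖ/.
palatal: voiceless /c/, voiced /ɟ/.
velar: voiceless /k/, voiced /ɡ/.
The alveolar row has no voiceless member, so the gap is the voiceless alveolar stop /t/.

/t/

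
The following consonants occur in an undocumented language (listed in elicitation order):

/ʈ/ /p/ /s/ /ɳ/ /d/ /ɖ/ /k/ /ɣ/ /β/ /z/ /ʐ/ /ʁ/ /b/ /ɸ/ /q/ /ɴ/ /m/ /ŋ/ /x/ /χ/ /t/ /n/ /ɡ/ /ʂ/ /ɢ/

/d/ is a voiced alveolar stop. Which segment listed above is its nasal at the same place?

The nasal at the same place is an alveolar nasal — in this inventory, /n/.

/n/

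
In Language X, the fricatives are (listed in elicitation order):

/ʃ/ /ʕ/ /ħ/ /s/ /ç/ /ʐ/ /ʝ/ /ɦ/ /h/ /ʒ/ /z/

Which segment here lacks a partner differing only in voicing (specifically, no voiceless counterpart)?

/ʐ/

Alveolar: /s/ ~ /z/
Postalveolar: /ʃ/ ~ /ʒ/
Palatal: /ç/ ~ /ʝ/
Pharyngeal: /ħ/ ~ /ʕ/
Glottal: /h/ ~ /ɦ/
Retroflex: only /ʐ/ (voiced); no voiceless partner.
So /ʐ/ is the unpaired segment.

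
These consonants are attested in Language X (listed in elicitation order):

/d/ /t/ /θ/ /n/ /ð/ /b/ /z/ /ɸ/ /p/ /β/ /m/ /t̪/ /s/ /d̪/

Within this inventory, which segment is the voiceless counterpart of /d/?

/t/

/d/ is a voiced alveolar stop.
The voiceless counterpart is a voiceless alveolar stop — in this inventory, /t/.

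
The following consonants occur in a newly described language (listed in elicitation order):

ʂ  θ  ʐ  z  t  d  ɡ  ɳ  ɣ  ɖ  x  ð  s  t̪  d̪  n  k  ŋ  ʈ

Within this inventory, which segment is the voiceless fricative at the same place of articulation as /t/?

/t/ is a voiceless alveolar stop.
The voiceless fricative at the same place is a voiceless alveolar fricative — in this inventory, /s/.

/s/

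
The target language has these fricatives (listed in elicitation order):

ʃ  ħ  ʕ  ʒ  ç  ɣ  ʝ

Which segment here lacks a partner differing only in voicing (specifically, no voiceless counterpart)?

/ɣ/

Postalveolar: /ʃ/ ~ /ʒ/
Palatal: /ç/ ~ /ʝ/
Pharyngeal: /ħ/ ~ /ʕ/
Velar: only /ɣ/ (voiced); no voiceless partner.
So /ɣ/ is the unpaired segment.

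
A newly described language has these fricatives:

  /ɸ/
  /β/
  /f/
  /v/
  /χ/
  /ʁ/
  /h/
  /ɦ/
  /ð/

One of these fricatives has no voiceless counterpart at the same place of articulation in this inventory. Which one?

/ð/

Bilabial: /ɸ/ ~ /β/
Labiodental: /f/ ~ /v/
Uvular: /χ/ ~ /ʁ/
Glottal: /h/ ~ /ɦ/
Dental: only /ð/ (voiced); no voiceless partner.
So /ð/ is the unpaired segment.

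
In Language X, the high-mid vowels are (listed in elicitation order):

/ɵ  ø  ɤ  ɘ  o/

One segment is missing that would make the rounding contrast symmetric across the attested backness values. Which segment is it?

/e/

backness          unrounded  rounded 
front             —         ø       
central           ɘ         ɵ       
back              ɤ         o       
The front row has no unrounded member, so the gap is the front unrounded vowel /e/.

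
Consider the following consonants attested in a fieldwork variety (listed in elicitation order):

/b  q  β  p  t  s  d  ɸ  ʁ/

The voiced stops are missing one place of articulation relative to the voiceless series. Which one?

uvular

place of articulation  voiceless  voiced  
bilabial          p         b       
alveolar          t         d       
uvular            q         —       
Every place of articulation has a voiced member except uvular, where /ɢ/ would be expected.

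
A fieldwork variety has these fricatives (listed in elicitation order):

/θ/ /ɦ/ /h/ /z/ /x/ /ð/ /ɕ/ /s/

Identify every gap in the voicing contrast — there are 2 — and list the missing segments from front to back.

/ʑ/, /ɣ/

dental: voiceless /θ/, voiced /ð/.
alveolar: voiceless /s/, voiced /z/.
alveolo-palatal: voiceless /ɕ/, voiced —.
velar: voiceless /x/, voiced —.
glottal: voiceless /h/, voiced /ɦ/.
Gaps, from front to back: alveolo-palatal lacks voiced (/ʑ/); velar lacks voiced (/ɣ/).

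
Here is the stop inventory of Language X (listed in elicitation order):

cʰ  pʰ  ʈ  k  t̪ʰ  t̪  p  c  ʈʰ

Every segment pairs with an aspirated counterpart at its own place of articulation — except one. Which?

/k/

Bilabial: /p/ ~ /pʰ/
Dental: /t̪/ ~ /t̪ʰ/
Retroflex: /ʈ/ ~ /ʈʰ/
Palatal: /c/ ~ /cʰ/
Velar: only /k/ (plain); no aspirated partner.
So /k/ is the unpaired segment.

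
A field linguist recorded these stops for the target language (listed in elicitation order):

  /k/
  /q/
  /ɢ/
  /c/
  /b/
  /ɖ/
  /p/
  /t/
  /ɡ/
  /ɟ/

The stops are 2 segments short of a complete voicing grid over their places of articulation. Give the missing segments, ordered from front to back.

/d/, /ʈ/

Voiceless: /p/ (bilabial), /t/ (alveolar), /c/ (palatal), /k/ (velar), /q/ (uvular).
Voiced: /b/ (bilabial), /ɖ/ (retroflex), /ɟ/ (palatal), /ɡ/ (velar), /ɢ/ (uvular).
Gaps, from front to back: alveolar lacks voiced (/d/); retroflex lacks voiceless (/ʈ/).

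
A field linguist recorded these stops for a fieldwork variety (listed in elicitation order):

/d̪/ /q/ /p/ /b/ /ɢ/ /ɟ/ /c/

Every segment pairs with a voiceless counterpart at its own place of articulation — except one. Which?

Bilabial: /p/ ~ /b/
Palatal: /c/ ~ /ɟ/
Uvular: /q/ ~ /ɢ/
Dental: only /d̪/ (voiced); no voiceless partner.
So /d̪/ is the unpaired segment.

/d̪/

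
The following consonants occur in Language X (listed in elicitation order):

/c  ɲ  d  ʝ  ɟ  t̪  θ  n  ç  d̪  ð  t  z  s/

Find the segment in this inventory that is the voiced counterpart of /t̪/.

/d̪/

/t̪/ is a voiceless dental stop.
The voiced counterpart is a voiced dental stop — in this inventory, /d̪/.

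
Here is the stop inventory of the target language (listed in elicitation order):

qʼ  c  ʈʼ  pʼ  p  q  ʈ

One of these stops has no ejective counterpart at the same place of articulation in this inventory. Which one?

Bilabial: /p/ ~ /pʼ/
Retroflex: /ʈ/ ~ /ʈʼ/
Uvular: /q/ ~ /qʼ/
Palatal: only /c/ (plain); no ejective partner.
So /c/ is the unpaired segment.

/c/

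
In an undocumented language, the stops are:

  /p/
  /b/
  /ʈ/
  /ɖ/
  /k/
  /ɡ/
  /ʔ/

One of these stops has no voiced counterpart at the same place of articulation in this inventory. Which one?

/ʔ/

Bilabial: /p/ ~ /b/
Retroflex: /ʈ/ ~ /ɖ/
Velar: /k/ ~ /ɡ/
Glottal: only /ʔ/ (voiceless); no voiced partner.
So /ʔ/ is the unpaired segment.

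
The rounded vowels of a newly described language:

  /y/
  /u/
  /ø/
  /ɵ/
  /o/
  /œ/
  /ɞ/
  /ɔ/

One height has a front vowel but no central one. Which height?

high

Front: /y/ (high), /ø/ (high-mid), /œ/ (low-mid).
Central: /ɵ/ (high-mid), /ɞ/ (low-mid).
Back: /u/ (high), /o/ (high-mid), /ɔ/ (low-mid).
Every height has a central member except high, where /ʉ/ would be expected.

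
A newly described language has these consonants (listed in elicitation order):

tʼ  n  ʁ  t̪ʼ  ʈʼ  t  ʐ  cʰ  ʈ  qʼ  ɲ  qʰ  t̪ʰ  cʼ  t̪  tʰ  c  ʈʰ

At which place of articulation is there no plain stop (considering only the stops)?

place of articulation  plain     aspirated  ejective
dental            t̪        t̪ʰ       t̪ʼ     
alveolar          t         tʰ        tʼ      
retroflex         ʈ         ʈʰ        ʈʼ      
palatal           c         cʰ        cʼ      
uvular            —         qʰ        qʼ      
Every place of articulation has a plain member except uvular, where /q/ would be expected.

uvular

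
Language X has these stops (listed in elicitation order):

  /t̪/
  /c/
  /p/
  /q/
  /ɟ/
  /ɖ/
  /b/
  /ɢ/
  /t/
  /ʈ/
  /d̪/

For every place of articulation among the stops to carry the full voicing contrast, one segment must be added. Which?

/d/

place of articulation  voiceless  voiced  
bilabial          p         b       
dental            t̪        d̪      
alveolar          t         —       
retroflex         ʈ         ɖ       
palatal           c         ɟ       
uvular            q         ɢ       
The alveolar row has no voiced member, so the gap is the voiced alveolar stop /d/.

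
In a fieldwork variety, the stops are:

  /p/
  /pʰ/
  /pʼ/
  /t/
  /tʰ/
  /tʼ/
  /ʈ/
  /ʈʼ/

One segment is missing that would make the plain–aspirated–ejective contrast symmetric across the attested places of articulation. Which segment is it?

/ʈʰ/

bilabial: plain /p/, aspirated /pʰ/, ejective /pʼ/.
alveolar: plain /t/, aspirated /tʰ/, ejective /tʼ/.
retroflex: plain /ʈ/, aspirated —, ejective /ʈʼ/.
The retroflex row has no aspirated member, so the gap is the aspirated retroflex stop /ʈʰ/.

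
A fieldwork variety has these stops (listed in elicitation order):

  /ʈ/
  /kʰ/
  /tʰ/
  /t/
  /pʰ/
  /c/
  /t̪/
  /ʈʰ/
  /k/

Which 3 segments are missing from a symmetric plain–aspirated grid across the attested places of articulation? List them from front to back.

Plain: /t̪/ (dental), /t/ (alveolar), /ʈ/ (retroflex), /c/ (palatal), /k/ (velar).
Aspirated: /pʰ/ (bilabial), /tʰ/ (alveolar), /ʈʰ/ (retroflex), /kʰ/ (velar).
Gaps, from front to back: bilabial lacks plain (/p/); dental lacks aspirated (/t̪ʰ/); palatal lacks aspirated (/cʰ/).

/p/, /t̪ʰ/, /cʰ/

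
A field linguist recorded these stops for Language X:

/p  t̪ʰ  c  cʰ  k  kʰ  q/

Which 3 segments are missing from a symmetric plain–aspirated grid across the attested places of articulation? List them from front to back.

/pʰ/, /t̪/, /qʰ/

Plain: /p/ (bilabial), /c/ (palatal), /k/ (velar), /q/ (uvular).
Aspirated: /t̪ʰ/ (dental), /cʰ/ (palatal), /kʰ/ (velar).
Gaps, from front to back: bilabial lacks aspirated (/pʰ/); dental lacks plain (/t̪/); uvular lacks aspirated (/qʰ/).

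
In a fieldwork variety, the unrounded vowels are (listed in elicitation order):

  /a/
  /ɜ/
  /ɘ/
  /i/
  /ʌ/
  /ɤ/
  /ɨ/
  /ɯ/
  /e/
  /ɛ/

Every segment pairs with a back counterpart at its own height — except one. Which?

High: /i/ ~ /ɨ/ ~ /ɯ/
High-mid: /e/ ~ /ɘ/ ~ /ɤ/
Low-mid: /ɛ/ ~ /ɜ/ ~ /ʌ/
Low: only /a/ (front); no back partner.
So /a/ is the unpaired segment.

/a/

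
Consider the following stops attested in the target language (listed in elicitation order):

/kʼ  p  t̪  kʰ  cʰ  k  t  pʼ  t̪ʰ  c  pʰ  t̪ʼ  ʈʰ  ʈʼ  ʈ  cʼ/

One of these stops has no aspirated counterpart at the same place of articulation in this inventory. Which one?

/t/

Bilabial: /p/ ~ /pʰ/ ~ /pʼ/
Dental: /t̪/ ~ /t̪ʰ/ ~ /t̪ʼ/
Retroflex: /ʈ/ ~ /ʈʰ/ ~ /ʈʼ/
Palatal: /c/ ~ /cʰ/ ~ /cʼ/
Velar: /k/ ~ /kʰ/ ~ /kʼ/
Alveolar: only /t/ (plain); no aspirated partner.
So /t/ is the unpaired segment.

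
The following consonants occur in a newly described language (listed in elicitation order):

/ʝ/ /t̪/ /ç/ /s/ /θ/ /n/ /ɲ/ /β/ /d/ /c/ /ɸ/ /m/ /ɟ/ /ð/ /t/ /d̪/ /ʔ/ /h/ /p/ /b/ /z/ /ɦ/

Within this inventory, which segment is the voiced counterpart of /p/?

/p/ is a voiceless bilabial stop.
The voiced counterpart is a voiced bilabial stop — in this inventory, /b/.

/b/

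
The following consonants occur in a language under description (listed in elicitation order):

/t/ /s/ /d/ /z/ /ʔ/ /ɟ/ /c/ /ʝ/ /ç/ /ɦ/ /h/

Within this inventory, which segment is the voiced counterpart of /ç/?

/ʝ/

/ç/ is a voiceless palatal fricative.
The voiced counterpart is a voiced palatal fricative — in this inventory, /ʝ/.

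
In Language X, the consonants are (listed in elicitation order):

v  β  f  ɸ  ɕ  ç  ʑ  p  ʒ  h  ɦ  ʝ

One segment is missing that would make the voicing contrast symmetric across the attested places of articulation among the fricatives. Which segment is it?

/ʃ/

bilabial: voiceless /ɸ/, voiced /β/.
labiodental: voiceless /f/, voiced /v/.
postalveolar: voiceless —, voiced /ʒ/.
alveolo-palatal: voiceless /ɕ/, voiced /ʑ/.
palatal: voiceless /ç/, voiced /ʝ/.
glottal: voiceless /h/, voiced /ɦ/.
The postalveolar row has no voiceless member, so the gap is the voiceless postalveolar fricative /ʃ/.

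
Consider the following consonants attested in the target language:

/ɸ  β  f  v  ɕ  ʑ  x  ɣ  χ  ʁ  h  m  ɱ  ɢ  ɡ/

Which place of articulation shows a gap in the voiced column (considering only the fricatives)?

place of articulation  voiceless  voiced  
bilabial          ɸ         β       
labiodental       f         v       
alveolo-palatal   ɕ         ʑ       
velar             x         ɣ       
uvular            χ         ʁ       
glottal           h         —       
Every place of articulation has a voiced member except glottal, where /ɦ/ would be expected.

glottal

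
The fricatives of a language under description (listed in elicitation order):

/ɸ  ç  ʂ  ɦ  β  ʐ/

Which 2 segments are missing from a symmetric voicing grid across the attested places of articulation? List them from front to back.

Voiceless: /ɸ/ (bilabial), /ʂ/ (retroflex), /ç/ (palatal).
Voiced: /β/ (bilabial), /ʐ/ (retroflex), /ɦ/ (glottal).
Gaps, from front to back: palatal lacks voiced (/ʝ/); glottal lacks voiceless (/h/).

/ʝ/, /h/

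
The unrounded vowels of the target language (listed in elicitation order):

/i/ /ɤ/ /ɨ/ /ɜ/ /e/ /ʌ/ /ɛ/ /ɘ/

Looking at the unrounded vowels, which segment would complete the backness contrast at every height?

height            front     central   back    
high              i         ɨ         —       
high-mid          e         ɘ         ɤ       
low-mid           ɛ         ɜ         ʌ       
The high row has no back member, so the gap is the high back unrounded vowel /ɯ/.

/ɯ/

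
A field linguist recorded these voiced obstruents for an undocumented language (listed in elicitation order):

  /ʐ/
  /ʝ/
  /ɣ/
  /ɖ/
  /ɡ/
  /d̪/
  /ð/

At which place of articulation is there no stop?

palatal

place of articulation  stop      fricative
dental            d̪        ð       
retroflex         ɖ         ʐ       
palatal           —         ʝ       
velar             ɡ         ɣ       
Every place of articulation has a stop member except palatal, where /ɟ/ would be expected.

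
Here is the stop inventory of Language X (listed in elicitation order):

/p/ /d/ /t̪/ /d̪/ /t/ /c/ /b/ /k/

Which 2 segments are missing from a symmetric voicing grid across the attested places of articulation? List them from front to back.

Voiceless: /p/ (bilabial), /t̪/ (dental), /t/ (alveolar), /c/ (palatal), /k/ (velar).
Voiced: /b/ (bilabial), /d̪/ (dental), /d/ (alveolar).
Gaps, from front to back: palatal lacks voiced (/ɟ/); velar lacks voiced (/ɡ/).

/ɟ/, /ɡ/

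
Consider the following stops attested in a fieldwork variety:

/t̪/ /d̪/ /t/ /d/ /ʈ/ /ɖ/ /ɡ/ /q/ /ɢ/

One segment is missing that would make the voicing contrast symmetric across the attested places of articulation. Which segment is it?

place of articulation  voiceless  voiced  
dental            t̪        d̪      
alveolar          t         d       
retroflex         ʈ         ɖ       
velar             —         ɡ       
uvular            q         ɢ       
The velar row has no voiceless member, so the gap is the voiceless velar stop /k/.

/k/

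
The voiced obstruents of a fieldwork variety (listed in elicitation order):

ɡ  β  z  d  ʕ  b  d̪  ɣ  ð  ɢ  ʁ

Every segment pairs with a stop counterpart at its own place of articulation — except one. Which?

Bilabial: /b/ ~ /β/
Dental: /d̪/ ~ /ð/
Alveolar: /d/ ~ /z/
Velar: /ɡ/ ~ /ɣ/
Uvular: /ɢ/ ~ /ʁ/
Pharyngeal: only /ʕ/ (fricative); no stop partner.
So /ʕ/ is the unpaired segment.

/ʕ/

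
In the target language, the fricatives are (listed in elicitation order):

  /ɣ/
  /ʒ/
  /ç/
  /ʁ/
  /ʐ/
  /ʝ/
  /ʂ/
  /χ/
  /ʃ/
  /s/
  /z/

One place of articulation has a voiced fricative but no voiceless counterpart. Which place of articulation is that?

place of articulation  voiceless  voiced  
alveolar          s         z       
postalveolar      ʃ         ʒ       
retroflex         ʂ         ʐ       
palatal           ç         ʝ       
velar             —         ɣ       
uvular            χ         ʁ       
Every place of articulation has a voiceless member except velar, where /x/ would be expected.

velar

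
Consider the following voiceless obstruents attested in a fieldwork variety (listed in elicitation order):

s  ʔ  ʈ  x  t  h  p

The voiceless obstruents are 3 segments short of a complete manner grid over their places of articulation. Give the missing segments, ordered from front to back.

/ɸ/, /ʂ/, /k/

Stop: /p/ (bilabial), /t/ (alveolar), /ʈ/ (retroflex), /ʔ/ (glottal).
Fricative: /s/ (alveolar), /x/ (velar), /h/ (glottal).
Gaps, from front to back: bilabial lacks fricative (/ɸ/); retroflex lacks fricative (/ʂ/); velar lacks stop (/k/).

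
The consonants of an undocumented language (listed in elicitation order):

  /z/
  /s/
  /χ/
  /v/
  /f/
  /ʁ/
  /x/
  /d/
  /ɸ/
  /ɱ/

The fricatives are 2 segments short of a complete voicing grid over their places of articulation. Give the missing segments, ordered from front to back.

/β/, /ɣ/

Voiceless: /ɸ/ (bilabial), /f/ (labiodental), /s/ (alveolar), /x/ (velar), /χ/ (uvular).
Voiced: /v/ (labiodental), /z/ (alveolar), /ʁ/ (uvular).
Gaps, from front to back: bilabial lacks voiced (/β/); velar lacks voiced (/ɣ/).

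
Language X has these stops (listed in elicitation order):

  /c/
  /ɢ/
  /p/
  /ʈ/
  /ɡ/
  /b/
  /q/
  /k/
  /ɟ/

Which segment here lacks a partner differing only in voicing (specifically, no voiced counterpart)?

Bilabial: /p/ ~ /b/
Palatal: /c/ ~ /ɟ/
Velar: /k/ ~ /ɡ/
Uvular: /q/ ~ /ɢ/
Retroflex: only /ʈ/ (voiceless); no voiced partner.
So /ʈ/ is the unpaired segment.

/ʈ/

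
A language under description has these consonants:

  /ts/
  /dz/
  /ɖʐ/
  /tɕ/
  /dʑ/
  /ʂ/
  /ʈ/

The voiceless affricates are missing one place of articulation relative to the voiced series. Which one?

retroflex

place of articulation  voiceless  voiced  
alveolar          ts        dz      
retroflex         —         ɖʐ      
alveolo-palatal   tɕ        dʑ      
Every place of articulation has a voiceless member except retroflex, where /ʈʂ/ would be expected.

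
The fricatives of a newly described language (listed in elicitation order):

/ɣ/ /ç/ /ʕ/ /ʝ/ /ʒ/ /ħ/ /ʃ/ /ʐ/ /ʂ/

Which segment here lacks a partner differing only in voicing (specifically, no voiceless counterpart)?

Postalveolar: /ʃ/ ~ /ʒ/
Retroflex: /ʂ/ ~ /ʐ/
Palatal: /ç/ ~ /ʝ/
Pharyngeal: /ħ/ ~ /ʕ/
Velar: only /ɣ/ (voiced); no voiceless partner.
So /ɣ/ is the unpaired segment.

/ɣ/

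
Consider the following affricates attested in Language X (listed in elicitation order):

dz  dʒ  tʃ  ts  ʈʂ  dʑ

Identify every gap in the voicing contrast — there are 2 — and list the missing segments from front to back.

/ɖʐ/, /tɕ/

Voiceless: /ts/ (alveolar), /tʃ/ (postalveolar), /ʈʂ/ (retroflex).
Voiced: /dz/ (alveolar), /dʒ/ (postalveolar), /dʑ/ (alveolo-palatal).
Gaps, from front to back: retroflex lacks voiced (/ɖʐ/); alveolo-palatal lacks voiceless (/tɕ/).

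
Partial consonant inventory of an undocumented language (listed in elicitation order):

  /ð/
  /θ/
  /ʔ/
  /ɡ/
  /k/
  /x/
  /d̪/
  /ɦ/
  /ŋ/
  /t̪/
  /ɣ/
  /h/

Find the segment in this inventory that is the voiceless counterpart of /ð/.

/θ/

/ð/ is a voiced dental fricative.
The voiceless counterpart is a voiceless dental fricative — in this inventory, /θ/.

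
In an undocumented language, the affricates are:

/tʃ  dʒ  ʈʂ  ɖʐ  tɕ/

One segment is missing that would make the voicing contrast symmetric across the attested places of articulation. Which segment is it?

place of articulation  voiceless  voiced  
postalveolar      tʃ        dʒ      
retroflex         ʈʂ        ɖʐ      
alveolo-palatal   tɕ        —       
The alveolo-palatal row has no voiced member, so the gap is the voiced alveolo-palatal affricate /dʑ/.

/dʑ/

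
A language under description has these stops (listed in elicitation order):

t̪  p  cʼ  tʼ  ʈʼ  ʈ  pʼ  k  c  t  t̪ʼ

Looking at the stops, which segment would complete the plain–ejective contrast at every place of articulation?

bilabial: plain /p/, ejective /pʼ/.
dental: plain /t̪/, ejective /t̪ʼ/.
alveolar: plain /t/, ejective /tʼ/.
retroflex: plain /ʈ/, ejective /ʈʼ/.
palatal: plain /c/, ejective /cʼ/.
velar: plain /k/, ejective —.
The velar row has no ejective member, so the gap is the ejective velar stop /kʼ/.

/kʼ/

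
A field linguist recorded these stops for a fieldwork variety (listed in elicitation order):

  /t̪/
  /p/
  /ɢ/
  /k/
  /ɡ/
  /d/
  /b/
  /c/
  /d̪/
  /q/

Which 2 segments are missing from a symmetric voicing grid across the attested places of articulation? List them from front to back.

bilabial: voiceless /p/, voiced /b/.
dental: voiceless /t̪/, voiced /d̪/.
alveolar: voiceless —, voiced /d/.
palatal: voiceless /c/, voiced —.
velar: voiceless /k/, voiced /ɡ/.
uvular: voiceless /q/, voiced /ɢ/.
Gaps, from front to back: alveolar lacks voiceless (/t/); palatal lacks voiced (/ɟ/).

/t/, /ɟ/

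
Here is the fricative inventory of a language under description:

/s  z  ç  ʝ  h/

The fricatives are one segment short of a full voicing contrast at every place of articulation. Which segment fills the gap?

alveolar: voiceless /s/, voiced /z/.
palatal: voiceless /ç/, voiced /ʝ/.
glottal: voiceless /h/, voiced —.
The glottal row has no voiced member, so the gap is the voiced glottal fricative /ɦ/.

/ɦ/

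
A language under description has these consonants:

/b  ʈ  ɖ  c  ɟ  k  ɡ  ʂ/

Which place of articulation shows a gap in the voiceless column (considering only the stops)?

bilabial: voiceless —, voiced /b/.
retroflex: voiceless /ʈ/, voiced /ɖ/.
palatal: voiceless /c/, voiced /ɟ/.
velar: voiceless /k/, voiced /ɡ/.
Every place of articulation has a voiceless member except bilabial, where /p/ would be expected.

bilabial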